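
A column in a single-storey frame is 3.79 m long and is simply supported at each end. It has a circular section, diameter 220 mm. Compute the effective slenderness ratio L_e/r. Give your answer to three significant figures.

λ ≈ 68.9

For a solid circle r = d/4 = 220/4 = 55.00 mm
L_e = K·L = 1 × 3.79 m = 3.790 m = 3790.0 mm
λ = L_e / r_min = 3790.0 / 55.00 = 68.9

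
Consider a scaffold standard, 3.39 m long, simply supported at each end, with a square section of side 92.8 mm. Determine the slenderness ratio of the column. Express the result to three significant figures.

λ ≈ 127

For a square r = a/√12 = 92.8/√12 = 26.79 mm
L_e = K·L = 1 × 3.39 m = 3.390 m = 3390.0 mm
λ = L_e / r_min = 3390.0 / 26.79 = 127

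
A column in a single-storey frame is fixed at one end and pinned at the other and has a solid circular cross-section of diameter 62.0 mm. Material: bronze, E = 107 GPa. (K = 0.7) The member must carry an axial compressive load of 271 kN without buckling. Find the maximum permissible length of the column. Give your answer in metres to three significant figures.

I = πd⁴/64 = π×62.0⁴/64 = 7.253×10^5 mm⁴
I = 7.253×10^-7 m⁴
At the buckling limit P_cr = P = 2.710×10^5 N
From P_cr = π²EI/(K·L)²:  L = (1/K)·√(π²EI/P_cr) = (1/0.7)·√(π²×1.07×10^11×7.253×10^-7/2.710×10^5)
L = 2.40 m

L_max ≈ 2.40 m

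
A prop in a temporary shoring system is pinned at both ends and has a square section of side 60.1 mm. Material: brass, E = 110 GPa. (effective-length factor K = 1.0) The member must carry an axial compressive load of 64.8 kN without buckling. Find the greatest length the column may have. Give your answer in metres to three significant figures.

I = a⁴/12 = 60.1⁴/12 = 1.087×10^6 mm⁴
I = 1.087×10^-6 m⁴
At the buckling limit P_cr = P = 6.480×10^4 N
From P_cr = π²EI/(K·L)²:  L = (1/K)·√(π²EI/P_cr) = (1/1)·√(π²×1.10×10^11×1.087×10^-6/6.480×10^4)
L = 4.27 m

L_max ≈ 4.27 m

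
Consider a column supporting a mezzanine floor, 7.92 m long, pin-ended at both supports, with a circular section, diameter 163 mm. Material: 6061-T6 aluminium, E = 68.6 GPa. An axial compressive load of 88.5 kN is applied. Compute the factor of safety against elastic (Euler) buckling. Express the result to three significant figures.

n ≈ 4.23

I = πd⁴/64 = π×163⁴/64 = 3.465×10^7 mm⁴
I = 3.465×10^7 mm⁴ = 3.465×10^-5 m⁴
Effective length L_e = K·L = 1 × 7.92 = 7.920 m
P_cr = π²EI / L_e² = π² × 68.6×10⁹ × 3.465×10^-5 / 7.920² = 3.740×10^5 N
Factor of safety n = P_cr / P = 374.02 / 88.5 = 4.23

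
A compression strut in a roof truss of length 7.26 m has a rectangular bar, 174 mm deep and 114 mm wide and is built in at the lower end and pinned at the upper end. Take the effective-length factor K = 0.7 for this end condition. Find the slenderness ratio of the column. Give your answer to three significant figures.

For a rectangle r_min = b/√12 = 114/√12 = 32.91 mm
L_e = K·L = 0.7 × 7.26 m = 5.082 m = 5082.0 mm
λ = L_e / r_min = 5082.0 / 32.91 = 154

λ ≈ 154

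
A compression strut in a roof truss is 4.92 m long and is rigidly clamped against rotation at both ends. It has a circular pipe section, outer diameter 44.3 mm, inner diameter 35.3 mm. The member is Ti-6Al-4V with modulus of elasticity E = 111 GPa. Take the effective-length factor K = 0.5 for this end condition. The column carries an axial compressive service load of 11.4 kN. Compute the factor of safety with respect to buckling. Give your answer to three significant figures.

n ≈ 1.79

d_o = 44.3 mm, d_i = 35.3 mm
I = π(d_o⁴ − d_i⁴)/64 = π(44.3⁴ − 35.30⁴)/64 = 1.128×10^5 mm⁴
I = 1.128×10^5 mm⁴ = 1.128×10^-7 m⁴
Effective length L_e = K·L = 0.5 × 4.92 = 2.460 m
P_cr = π²EI / L_e² = π² × 111×10⁹ × 1.128×10^-7 / 2.460² = 2.043×10^4 N
Factor of safety n = P_cr / P = 20.426 / 11.4 = 1.79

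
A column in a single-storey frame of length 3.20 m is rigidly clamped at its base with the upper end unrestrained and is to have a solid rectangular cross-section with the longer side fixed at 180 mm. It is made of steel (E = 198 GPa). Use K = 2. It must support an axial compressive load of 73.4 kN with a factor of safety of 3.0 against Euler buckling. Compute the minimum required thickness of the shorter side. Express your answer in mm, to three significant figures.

Required P_cr = n·P = 3.0 × 73.4 = 220.2 kN
L_e = K·L = 2 × 3.20 = 6.400 m
Required I = P_cr·L_e²/(π²E) = 2.202×10^5 × 6.400² / (π² × 1.98×10^11) = 4.615×10^-6 m⁴
I_req = 4.615×10^6 mm⁴
Rectangle, weak axis: I_min = h·b³/12 with h = 180 mm fixed  ⇒  b = (12I/h)^(1/3) = 67.5 mm

b ≈ 67.5 mm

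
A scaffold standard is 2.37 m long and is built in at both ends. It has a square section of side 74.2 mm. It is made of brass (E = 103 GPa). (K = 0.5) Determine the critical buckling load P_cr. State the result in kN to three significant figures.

I = a⁴/12 = 74.2⁴/12 = 2.526×10^6 mm⁴
I = 2.526×10^6 mm⁴ = 2.526×10^-6 m⁴
Effective length L_e = K·L = 0.5 × 2.37 = 1.185 m
P_cr = π²EI / L_e² = π² × 103×10⁹ × 2.526×10^-6 / 1.185² = 1.829×10^6 N

P_cr ≈ 1830 kN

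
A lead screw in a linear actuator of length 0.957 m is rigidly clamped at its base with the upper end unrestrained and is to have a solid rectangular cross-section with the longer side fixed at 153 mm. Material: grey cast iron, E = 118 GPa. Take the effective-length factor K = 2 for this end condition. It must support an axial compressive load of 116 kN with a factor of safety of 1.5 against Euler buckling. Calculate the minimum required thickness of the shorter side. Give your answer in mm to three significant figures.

b ≈ 35.0 mm

Required P_cr = n·P = 1.5 × 116 = 174.0 kN
L_e = K·L = 2 × 0.957 = 1.914 m
Required I = P_cr·L_e²/(π²E) = 1.740×10^5 × 1.914² / (π² × 1.18×10^11) = 5.473×10^-7 m⁴
I_req = 5.473×10^5 mm⁴
Rectangle, weak axis: I_min = h·b³/12 with h = 153 mm fixed  ⇒  b = (12I/h)^(1/3) = 35.0 mm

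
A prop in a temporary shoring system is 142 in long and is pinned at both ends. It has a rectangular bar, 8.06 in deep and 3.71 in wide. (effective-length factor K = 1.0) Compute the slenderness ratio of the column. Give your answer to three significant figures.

λ ≈ 133

For a rectangle r_min = b/√12 = 3.71/√12 = 1.071 in
L_e = K·L = 1 × 142 = 142.0 in
λ = L_e / r_min = 142.00 / 1.071 = 133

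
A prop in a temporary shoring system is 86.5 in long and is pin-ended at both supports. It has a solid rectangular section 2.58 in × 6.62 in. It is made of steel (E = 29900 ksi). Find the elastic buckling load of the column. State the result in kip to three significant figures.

P_cr ≈ 374 kip

Buckling occurs about the weak axis: I_min = h·b³/12 with b = 2.58 in (the shorter side).
I_min = 6.62×2.58³/12 = 9.474 in⁴
Effective length L_e = K·L = 1 × 86.5 = 86.50 in
P_cr = π²EI / L_e² = π² × 29900×10³ × 9.474 / 86.50² = 3.737×10^5 lb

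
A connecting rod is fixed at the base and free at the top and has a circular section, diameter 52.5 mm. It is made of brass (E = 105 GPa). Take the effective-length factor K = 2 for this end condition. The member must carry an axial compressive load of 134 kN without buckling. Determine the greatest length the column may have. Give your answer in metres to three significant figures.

I = πd⁴/64 = π×52.5⁴/64 = 3.729×10^5 mm⁴
I = 3.729×10^-7 m⁴
At the buckling limit P_cr = P = 1.340×10^5 N
From P_cr = π²EI/(K·L)²:  L = (1/K)·√(π²EI/P_cr) = (1/2)·√(π²×1.05×10^11×3.729×10^-7/1.340×10^5)
L = 0.849 m

L_max ≈ 0.849 m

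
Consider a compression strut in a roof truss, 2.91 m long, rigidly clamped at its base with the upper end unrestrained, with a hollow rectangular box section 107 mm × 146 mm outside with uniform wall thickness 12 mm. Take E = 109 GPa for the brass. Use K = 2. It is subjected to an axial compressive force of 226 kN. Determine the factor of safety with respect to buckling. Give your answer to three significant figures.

n ≈ 1.28

Inner dimensions: h_i = 146 − 2×12 = 122.0 mm, b_i = 107 − 2×12 = 83.00 mm
Weak-axis I_min = (h_o·b_o³ − h_i·b_i³)/12 with b_o = 107, b_i = 83.00 mm (shorter outer/inner sides).
I_min = (146×107³ − 122.0×83.00³)/12 = 9.092×10^6 mm⁴
I = 9.092×10^6 mm⁴ = 9.092×10^-6 m⁴
Effective length L_e = K·L = 2 × 2.91 = 5.820 m
P_cr = π²EI / L_e² = π² × 109×10⁹ × 9.092×10^-6 / 5.820² = 2.887×10^5 N
Factor of safety n = P_cr / P = 288.75 / 226 = 1.28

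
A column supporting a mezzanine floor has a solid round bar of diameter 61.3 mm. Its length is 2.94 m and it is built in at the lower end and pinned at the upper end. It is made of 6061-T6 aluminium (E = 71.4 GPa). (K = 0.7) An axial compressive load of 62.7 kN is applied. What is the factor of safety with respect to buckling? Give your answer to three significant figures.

n ≈ 1.84

I = πd⁴/64 = π×61.3⁴/64 = 6.931×10^5 mm⁴
I = 6.931×10^5 mm⁴ = 6.931×10^-7 m⁴
Effective length L_e = K·L = 0.7 × 2.94 = 2.058 m
P_cr = π²EI / L_e² = π² × 71.4×10⁹ × 6.931×10^-7 / 2.058² = 1.153×10^5 N
Factor of safety n = P_cr / P = 115.32 / 62.7 = 1.84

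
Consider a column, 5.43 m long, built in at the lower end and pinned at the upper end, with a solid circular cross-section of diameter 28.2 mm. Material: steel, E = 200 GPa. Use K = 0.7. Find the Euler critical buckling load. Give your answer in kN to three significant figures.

I = πd⁴/64 = π×28.2⁴/64 = 3.104×10^4 mm⁴
I = 3.104×10^4 mm⁴ = 3.104×10^-8 m⁴
Effective length L_e = K·L = 0.7 × 5.43 = 3.801 m
P_cr = π²EI / L_e² = π² × 200×10⁹ × 3.104×10^-8 / 3.801² = 4.241×10^3 N

P_cr ≈ 4.24 kN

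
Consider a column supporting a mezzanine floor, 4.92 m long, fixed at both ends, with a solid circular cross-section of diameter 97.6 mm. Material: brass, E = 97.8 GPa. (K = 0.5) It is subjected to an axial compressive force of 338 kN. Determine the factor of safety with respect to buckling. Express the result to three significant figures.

n ≈ 2.10

I = πd⁴/64 = π×97.6⁴/64 = 4.454×10^6 mm⁴
I = 4.454×10^6 mm⁴ = 4.454×10^-6 m⁴
Effective length L_e = K·L = 0.5 × 4.92 = 2.460 m
P_cr = π²EI / L_e² = π² × 97.8×10⁹ × 4.454×10^-6 / 2.460² = 7.105×10^5 N
Factor of safety n = P_cr / P = 710.46 / 338 = 2.10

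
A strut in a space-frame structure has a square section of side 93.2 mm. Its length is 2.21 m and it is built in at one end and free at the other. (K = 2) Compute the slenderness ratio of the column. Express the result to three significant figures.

For a square r = a/√12 = 93.2/√12 = 26.90 mm
L_e = K·L = 2 × 2.21 m = 4.420 m = 4420.0 mm
λ = L_e / r_min = 4420.0 / 26.90 = 164

λ ≈ 164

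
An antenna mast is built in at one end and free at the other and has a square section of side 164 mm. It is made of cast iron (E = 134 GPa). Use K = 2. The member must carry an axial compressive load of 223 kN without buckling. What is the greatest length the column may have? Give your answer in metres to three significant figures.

L_max ≈ 9.45 m

I = a⁴/12 = 164⁴/12 = 6.028×10^7 mm⁴
I = 6.028×10^-5 m⁴
At the buckling limit P_cr = P = 2.230×10^5 N
From P_cr = π²EI/(K·L)²:  L = (1/K)·√(π²EI/P_cr) = (1/2)·√(π²×1.34×10^11×6.028×10^-5/2.230×10^5)
L = 9.45 m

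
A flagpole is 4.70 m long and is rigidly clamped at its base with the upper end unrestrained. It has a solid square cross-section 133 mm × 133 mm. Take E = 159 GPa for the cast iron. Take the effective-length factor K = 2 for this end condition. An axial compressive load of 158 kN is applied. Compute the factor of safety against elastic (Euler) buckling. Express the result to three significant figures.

I = a⁴/12 = 133⁴/12 = 2.608×10^7 mm⁴
I = 2.608×10^7 mm⁴ = 2.608×10^-5 m⁴
Effective length L_e = K·L = 2 × 4.70 = 9.400 m
P_cr = π²EI / L_e² = π² × 159×10⁹ × 2.608×10^-5 / 9.400² = 4.631×10^5 N
Factor of safety n = P_cr / P = 463.09 / 158 = 2.93

n ≈ 2.93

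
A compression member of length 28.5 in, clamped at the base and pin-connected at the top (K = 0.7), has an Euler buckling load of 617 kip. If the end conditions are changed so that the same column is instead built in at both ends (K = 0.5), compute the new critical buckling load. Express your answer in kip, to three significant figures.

P_cr ≈ 1210 kip

P_cr ∝ 1/K², so P_cr,new = P_cr,old × (K_old/K_new)² = 617 × (0.7/0.5)²
= 617 × 1.960 = 1210 kip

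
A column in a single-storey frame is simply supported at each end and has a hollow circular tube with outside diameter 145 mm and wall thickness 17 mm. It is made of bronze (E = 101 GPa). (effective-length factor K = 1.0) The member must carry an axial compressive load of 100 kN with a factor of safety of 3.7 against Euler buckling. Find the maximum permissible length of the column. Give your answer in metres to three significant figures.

L_max ≈ 6.20 m

Inner diameter d_i = 145 − 2×17 = 111.0 mm
I = π(d_o⁴ − d_i⁴)/64 = π(145⁴ − 111.0⁴)/64 = 1.425×10^7 mm⁴
I = 1.425×10^-5 m⁴
Required critical load P_cr = n·P = 3.7 × 100 = 370.0 kN = 3.700×10^5 N
From P_cr = π²EI/(K·L)²:  L = (1/K)·√(π²EI/P_cr) = (1/1)·√(π²×1.01×10^11×1.425×10^-5/3.700×10^5)
L = 6.20 m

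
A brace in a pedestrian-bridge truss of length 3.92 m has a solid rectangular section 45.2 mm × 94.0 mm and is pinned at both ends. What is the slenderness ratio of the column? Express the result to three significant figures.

For a rectangle r_min = b/√12 = 45.2/√12 = 13.05 mm
L_e = K·L = 1 × 3.92 m = 3.920 m = 3920.0 mm
λ = L_e / r_min = 3920.0 / 13.05 = 300

λ ≈ 300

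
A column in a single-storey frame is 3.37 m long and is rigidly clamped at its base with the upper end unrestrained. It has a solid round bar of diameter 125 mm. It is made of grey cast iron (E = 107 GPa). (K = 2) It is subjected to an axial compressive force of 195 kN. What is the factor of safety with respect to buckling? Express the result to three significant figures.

n ≈ 1.43

I = πd⁴/64 = π×125⁴/64 = 1.198×10^7 mm⁴
I = 1.198×10^7 mm⁴ = 1.198×10^-5 m⁴
Effective length L_e = K·L = 2 × 3.37 = 6.740 m
P_cr = π²EI / L_e² = π² × 107×10⁹ × 1.198×10^-5 / 6.740² = 2.786×10^5 N
Factor of safety n = P_cr / P = 278.60 / 195 = 1.43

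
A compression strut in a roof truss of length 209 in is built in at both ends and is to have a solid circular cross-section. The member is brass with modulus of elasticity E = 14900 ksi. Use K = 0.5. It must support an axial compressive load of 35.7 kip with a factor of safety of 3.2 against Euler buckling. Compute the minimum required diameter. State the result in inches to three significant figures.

Required P_cr = n·P = 3.2 × 35.7 = 114.2 kip
L_e = K·L = 0.5 × 209 = 104.5 in
Required I = P_cr·L_e²/(π²E) = 1.142×10^5 × 104.5² / (π² × 1.49×10^7) = 8.483 in⁴
Solid circle: I = πd⁴/64  ⇒  d = (64I/π)^(1/4) = (64×8.483/π)^(1/4) = 3.63 in

d ≈ 3.63 in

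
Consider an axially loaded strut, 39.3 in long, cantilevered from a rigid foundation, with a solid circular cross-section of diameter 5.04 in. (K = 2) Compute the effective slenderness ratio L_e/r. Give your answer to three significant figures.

For a solid circle r = d/4 = 5.04/4 = 1.260 in
L_e = K·L = 2 × 39.3 = 78.60 in
λ = L_e / r_min = 78.600 / 1.260 = 62.4

λ ≈ 62.4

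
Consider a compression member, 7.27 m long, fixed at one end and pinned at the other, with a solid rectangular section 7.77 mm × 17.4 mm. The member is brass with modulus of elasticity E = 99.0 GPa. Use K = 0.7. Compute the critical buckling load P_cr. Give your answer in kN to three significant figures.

P_cr ≈ 0.0257 kN

Buckling occurs about the weak axis: I_min = h·b³/12 with b = 7.77 mm (the shorter side).
I_min = 17.4×7.77³/12 = 680.2 mm⁴
I = 680.2 mm⁴ = 6.802×10^-10 m⁴
Effective length L_e = K·L = 0.7 × 7.27 = 5.089 m
P_cr = π²EI / L_e² = π² × 99.0×10⁹ × 6.802×10^-10 / 5.089² = 25.66 N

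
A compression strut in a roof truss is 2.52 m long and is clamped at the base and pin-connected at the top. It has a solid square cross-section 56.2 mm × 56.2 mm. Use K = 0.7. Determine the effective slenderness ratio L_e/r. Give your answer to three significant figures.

For a square r = a/√12 = 56.2/√12 = 16.22 mm
L_e = K·L = 0.7 × 2.52 m = 1.764 m = 1764.0 mm
λ = L_e / r_min = 1764.0 / 16.22 = 109

λ ≈ 109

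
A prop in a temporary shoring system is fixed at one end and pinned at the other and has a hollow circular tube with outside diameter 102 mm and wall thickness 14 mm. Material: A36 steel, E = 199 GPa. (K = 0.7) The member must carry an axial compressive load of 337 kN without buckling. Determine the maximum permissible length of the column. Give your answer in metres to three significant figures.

Inner diameter d_i = 102 − 2×14 = 74.00 mm
I = π(d_o⁴ − d_i⁴)/64 = π(102⁴ − 74.00⁴)/64 = 3.841×10^6 mm⁴
I = 3.841×10^-6 m⁴
At the buckling limit P_cr = P = 3.370×10^5 N
From P_cr = π²EI/(K·L)²:  L = (1/K)·√(π²EI/P_cr) = (1/0.7)·√(π²×1.99×10^11×3.841×10^-6/3.370×10^5)
L = 6.76 m

L_max ≈ 6.76 m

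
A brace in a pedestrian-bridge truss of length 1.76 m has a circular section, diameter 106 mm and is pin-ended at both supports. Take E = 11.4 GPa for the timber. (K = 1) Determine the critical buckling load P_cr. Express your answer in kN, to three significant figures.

P_cr ≈ 225 kN

I = πd⁴/64 = π×106⁴/64 = 6.197×10^6 mm⁴
I = 6.197×10^6 mm⁴ = 6.197×10^-6 m⁴
Effective length L_e = K·L = 1 × 1.76 = 1.760 m
P_cr = π²EI / L_e² = π² × 11.4×10⁹ × 6.197×10^-6 / 1.760² = 2.251×10^5 N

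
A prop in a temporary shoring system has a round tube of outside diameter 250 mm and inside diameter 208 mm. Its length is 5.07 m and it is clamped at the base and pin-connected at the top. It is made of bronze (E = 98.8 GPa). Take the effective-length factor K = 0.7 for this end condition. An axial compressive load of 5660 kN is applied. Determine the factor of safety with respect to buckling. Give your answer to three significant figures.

d_o = 250 mm, d_i = 208 mm
I = π(d_o⁴ − d_i⁴)/64 = π(250⁴ − 208.0⁴)/64 = 9.987×10^7 mm⁴
I = 9.987×10^7 mm⁴ = 9.987×10^-5 m⁴
Effective length L_e = K·L = 0.7 × 5.07 = 3.549 m
P_cr = π²EI / L_e² = π² × 98.8×10⁹ × 9.987×10^-5 / 3.549² = 7.732×10^6 N
Factor of safety n = P_cr / P = 7731.6 / 5660 = 1.37

n ≈ 1.37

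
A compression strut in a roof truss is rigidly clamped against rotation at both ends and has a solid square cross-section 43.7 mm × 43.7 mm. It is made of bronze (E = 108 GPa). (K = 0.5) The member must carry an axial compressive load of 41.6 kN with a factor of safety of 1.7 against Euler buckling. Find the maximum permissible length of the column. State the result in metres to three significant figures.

I = a⁴/12 = 43.7⁴/12 = 3.039×10^5 mm⁴
I = 3.039×10^-7 m⁴
Required critical load P_cr = n·P = 1.7 × 41.6 = 70.72 kN = 7.072×10^4 N
From P_cr = π²EI/(K·L)²:  L = (1/K)·√(π²EI/P_cr) = (1/0.5)·√(π²×1.08×10^11×3.039×10^-7/7.072×10^4)
L = 4.28 m

L_max ≈ 4.28 m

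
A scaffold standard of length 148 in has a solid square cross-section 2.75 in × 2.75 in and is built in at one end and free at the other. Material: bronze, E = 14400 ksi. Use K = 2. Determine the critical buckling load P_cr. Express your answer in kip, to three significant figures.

P_cr ≈ 7.73 kip

I = a⁴/12 = 2.75⁴/12 = 4.766 in⁴
Effective length L_e = K·L = 2 × 148 = 296.0 in
P_cr = π²EI / L_e² = π² × 14400×10³ × 4.766 / 296.0² = 7.731×10^3 lb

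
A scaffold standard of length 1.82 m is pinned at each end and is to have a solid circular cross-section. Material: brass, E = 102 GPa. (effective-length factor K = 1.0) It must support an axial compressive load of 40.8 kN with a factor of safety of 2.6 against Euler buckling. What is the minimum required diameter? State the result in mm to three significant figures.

d ≈ 51.6 mm

Required P_cr = n·P = 2.6 × 40.8 = 106.1 kN
L_e = K·L = 1 × 1.82 = 1.820 m
Required I = P_cr·L_e²/(π²E) = 1.061×10^5 × 1.820² / (π² × 1.02×10^11) = 3.490×10^-7 m⁴
I_req = 3.490×10^5 mm⁴
Solid circle: I = πd⁴/64  ⇒  d = (64I/π)^(1/4) = (64×3.490×10^5/π)^(1/4) = 51.6 mm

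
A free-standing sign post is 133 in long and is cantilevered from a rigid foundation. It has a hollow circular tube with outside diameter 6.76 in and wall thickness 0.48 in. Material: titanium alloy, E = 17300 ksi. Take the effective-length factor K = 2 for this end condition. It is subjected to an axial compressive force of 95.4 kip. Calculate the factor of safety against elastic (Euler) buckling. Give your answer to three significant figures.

n ≈ 1.19

Inner diameter d_i = 6.76 − 2×0.48 = 5.800 in
I = π(d_o⁴ − d_i⁴)/64 = π(6.76⁴ − 5.800⁴)/64 = 46.96 in⁴
Effective length L_e = K·L = 2 × 133 = 266.0 in
P_cr = π²EI / L_e² = π² × 17300×10³ × 46.96 / 266.0² = 1.133×10^5 lb
Factor of safety n = P_cr / P = 113.32 / 95.4 = 1.19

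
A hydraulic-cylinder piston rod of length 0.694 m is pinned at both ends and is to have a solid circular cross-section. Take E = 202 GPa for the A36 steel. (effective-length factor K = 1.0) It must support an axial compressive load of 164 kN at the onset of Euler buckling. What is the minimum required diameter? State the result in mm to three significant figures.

L_e = K·L = 1 × 0.694 = 0.6940 m
Required I = P_cr·L_e²/(π²E) = 1.640×10^5 × 0.6940² / (π² × 2.02×10^11) = 3.962×10^-8 m⁴
I_req = 3.962×10^4 mm⁴
Solid circle: I = πd⁴/64  ⇒  d = (64I/π)^(1/4) = (64×3.962×10^4/π)^(1/4) = 30.0 mm

d ≈ 30.0 mm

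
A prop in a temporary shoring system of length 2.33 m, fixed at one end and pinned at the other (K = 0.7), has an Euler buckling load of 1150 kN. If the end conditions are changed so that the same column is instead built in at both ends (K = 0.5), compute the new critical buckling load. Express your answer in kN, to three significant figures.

P_cr ∝ 1/K², so P_cr,new = P_cr,old × (K_old/K_new)² = 1150 × (0.7/0.5)²
= 1150 × 1.960 = 2250 kN

P_cr ≈ 2250 kN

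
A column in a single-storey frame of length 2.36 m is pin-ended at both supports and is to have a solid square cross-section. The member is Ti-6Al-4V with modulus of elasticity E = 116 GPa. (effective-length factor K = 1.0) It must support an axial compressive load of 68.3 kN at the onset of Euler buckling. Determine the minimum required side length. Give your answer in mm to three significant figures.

a ≈ 44.7 mm

L_e = K·L = 1 × 2.36 = 2.360 m
Required I = P_cr·L_e²/(π²E) = 6.830×10^4 × 2.360² / (π² × 1.16×10^11) = 3.323×10^-7 m⁴
I_req = 3.323×10^5 mm⁴
Solid square: I = a⁴/12  ⇒  a = (12I)^(1/4) = (12×3.323×10^5)^(1/4) = 44.7 mm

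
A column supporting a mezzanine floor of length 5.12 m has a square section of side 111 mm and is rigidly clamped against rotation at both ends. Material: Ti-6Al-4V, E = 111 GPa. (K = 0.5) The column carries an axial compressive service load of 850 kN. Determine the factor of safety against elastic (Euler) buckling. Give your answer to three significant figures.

I = a⁴/12 = 111⁴/12 = 1.265×10^7 mm⁴
I = 1.265×10^7 mm⁴ = 1.265×10^-5 m⁴
Effective length L_e = K·L = 0.5 × 5.12 = 2.560 m
P_cr = π²EI / L_e² = π² × 111×10⁹ × 1.265×10^-5 / 2.560² = 2.115×10^6 N
Factor of safety n = P_cr / P = 2114.7 / 850 = 2.49

n ≈ 2.49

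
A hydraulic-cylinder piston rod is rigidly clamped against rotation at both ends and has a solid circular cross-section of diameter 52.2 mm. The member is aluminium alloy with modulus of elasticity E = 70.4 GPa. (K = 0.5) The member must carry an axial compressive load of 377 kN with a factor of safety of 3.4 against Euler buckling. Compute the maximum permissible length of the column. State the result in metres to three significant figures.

I = πd⁴/64 = π×52.2⁴/64 = 3.645×10^5 mm⁴
I = 3.645×10^-7 m⁴
Required critical load P_cr = n·P = 3.4 × 377 = 1282 kN = 1.282×10^6 N
From P_cr = π²EI/(K·L)²:  L = (1/K)·√(π²EI/P_cr) = (1/0.5)·√(π²×7.04×10^10×3.645×10^-7/1.282×10^6)
L = 0.889 m

L_max ≈ 0.889 m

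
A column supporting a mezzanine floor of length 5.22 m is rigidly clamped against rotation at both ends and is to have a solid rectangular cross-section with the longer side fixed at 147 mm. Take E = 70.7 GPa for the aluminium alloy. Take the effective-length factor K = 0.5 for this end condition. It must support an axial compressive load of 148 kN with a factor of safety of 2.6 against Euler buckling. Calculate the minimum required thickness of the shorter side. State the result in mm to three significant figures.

Required P_cr = n·P = 2.6 × 148 = 384.8 kN
L_e = K·L = 0.5 × 5.22 = 2.610 m
Required I = P_cr·L_e²/(π²E) = 3.848×10^5 × 2.610² / (π² × 7.07×10^10) = 3.757×10^-6 m⁴
I_req = 3.757×10^6 mm⁴
Rectangle, weak axis: I_min = h·b³/12 with h = 147 mm fixed  ⇒  b = (12I/h)^(1/3) = 67.4 mm

b ≈ 67.4 mm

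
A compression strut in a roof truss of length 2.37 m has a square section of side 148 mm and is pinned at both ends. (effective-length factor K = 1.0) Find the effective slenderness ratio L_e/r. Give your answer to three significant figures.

λ ≈ 55.5

For a square r = a/√12 = 148/√12 = 42.72 mm
L_e = K·L = 1 × 2.37 m = 2.370 m = 2370.0 mm
λ = L_e / r_min = 2370.0 / 42.72 = 55.5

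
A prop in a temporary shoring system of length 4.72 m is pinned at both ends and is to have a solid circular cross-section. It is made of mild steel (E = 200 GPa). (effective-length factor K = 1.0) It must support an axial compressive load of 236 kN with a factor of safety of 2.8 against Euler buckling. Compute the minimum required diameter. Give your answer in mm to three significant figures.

d ≈ 111 mm

Required P_cr = n·P = 2.8 × 236 = 660.8 kN
L_e = K·L = 1 × 4.72 = 4.720 m
Required I = P_cr·L_e²/(π²E) = 6.608×10^5 × 4.720² / (π² × 2.00×10^11) = 7.458×10^-6 m⁴
I_req = 7.458×10^6 mm⁴
Solid circle: I = πd⁴/64  ⇒  d = (64I/π)^(1/4) = (64×7.458×10^6/π)^(1/4) = 111 mm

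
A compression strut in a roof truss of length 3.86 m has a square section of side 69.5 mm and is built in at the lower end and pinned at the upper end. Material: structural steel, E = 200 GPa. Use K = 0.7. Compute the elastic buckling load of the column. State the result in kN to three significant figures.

I = a⁴/12 = 69.5⁴/12 = 1.944×10^6 mm⁴
I = 1.944×10^6 mm⁴ = 1.944×10^-6 m⁴
Effective length L_e = K·L = 0.7 × 3.86 = 2.702 m
P_cr = π²EI / L_e² = π² × 200×10⁹ × 1.944×10^-6 / 2.702² = 5.257×10^5 N

P_cr ≈ 526 kN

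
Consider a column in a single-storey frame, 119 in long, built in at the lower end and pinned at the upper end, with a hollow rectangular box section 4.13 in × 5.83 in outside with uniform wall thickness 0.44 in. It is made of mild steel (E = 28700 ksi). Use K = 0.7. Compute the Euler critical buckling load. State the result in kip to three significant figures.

Inner dimensions: h_i = 5.83 − 2×0.44 = 4.950 in, b_i = 4.13 − 2×0.44 = 3.250 in
Weak-axis I_min = (h_o·b_o³ − h_i·b_i³)/12 with b_o = 4.13, b_i = 3.250 in (shorter outer/inner sides).
I_min = (5.83×4.13³ − 4.950×3.250³)/12 = 20.06 in⁴
Effective length L_e = K·L = 0.7 × 119 = 83.30 in
P_cr = π²EI / L_e² = π² × 28700×10³ × 20.06 / 83.30² = 8.191×10^5 lb

P_cr ≈ 819 kip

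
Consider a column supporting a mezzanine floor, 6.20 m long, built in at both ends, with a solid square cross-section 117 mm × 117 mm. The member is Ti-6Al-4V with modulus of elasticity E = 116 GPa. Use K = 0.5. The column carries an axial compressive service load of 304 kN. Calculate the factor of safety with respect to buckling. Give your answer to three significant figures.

I = a⁴/12 = 117⁴/12 = 1.562×10^7 mm⁴
I = 1.562×10^7 mm⁴ = 1.562×10^-5 m⁴
Effective length L_e = K·L = 0.5 × 6.20 = 3.100 m
P_cr = π²EI / L_e² = π² × 116×10⁹ × 1.562×10^-5 / 3.100² = 1.860×10^6 N
Factor of safety n = P_cr / P = 1860.4 / 304 = 6.12

n ≈ 6.12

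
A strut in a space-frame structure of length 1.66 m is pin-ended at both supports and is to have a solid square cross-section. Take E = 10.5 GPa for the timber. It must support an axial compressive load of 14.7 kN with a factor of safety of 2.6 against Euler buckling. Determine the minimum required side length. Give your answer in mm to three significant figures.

Required P_cr = n·P = 2.6 × 14.7 = 38.22 kN
L_e = K·L = 1 × 1.66 = 1.660 m
Required I = P_cr·L_e²/(π²E) = 3.822×10^4 × 1.660² / (π² × 1.05×10^10) = 1.016×10^-6 m⁴
I_req = 1.016×10^6 mm⁴
Solid square: I = a⁴/12  ⇒  a = (12I)^(1/4) = (12×1.016×10^6)^(1/4) = 59.1 mm

a ≈ 59.1 mm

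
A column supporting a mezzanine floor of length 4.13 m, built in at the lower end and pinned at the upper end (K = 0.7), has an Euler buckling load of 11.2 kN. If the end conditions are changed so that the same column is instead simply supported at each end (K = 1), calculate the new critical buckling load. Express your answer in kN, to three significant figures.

P_cr ∝ 1/K², so P_cr,new = P_cr,old × (K_old/K_new)² = 11.2 × (0.7/1)²
= 11.2 × 0.4900 = 5.49 kN

P_cr ≈ 5.49 kN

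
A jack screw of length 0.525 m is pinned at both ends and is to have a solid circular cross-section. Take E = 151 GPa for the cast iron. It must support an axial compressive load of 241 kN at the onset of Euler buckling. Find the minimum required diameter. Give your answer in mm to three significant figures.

d ≈ 30.9 mm

L_e = K·L = 1 × 0.525 = 0.5250 m
Required I = P_cr·L_e²/(π²E) = 2.410×10^5 × 0.5250² / (π² × 1.51×10^11) = 4.457×10^-8 m⁴
I_req = 4.457×10^4 mm⁴
Solid circle: I = πd⁴/64  ⇒  d = (64I/π)^(1/4) = (64×4.457×10^4/π)^(1/4) = 30.9 mm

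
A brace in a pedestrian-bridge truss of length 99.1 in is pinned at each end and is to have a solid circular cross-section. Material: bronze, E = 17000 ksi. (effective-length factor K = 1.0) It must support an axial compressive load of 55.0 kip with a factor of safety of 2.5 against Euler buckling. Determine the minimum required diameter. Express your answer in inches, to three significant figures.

Required P_cr = n·P = 2.5 × 55.0 = 137.5 kip
L_e = K·L = 1 × 99.1 = 99.10 in
Required I = P_cr·L_e²/(π²E) = 1.375×10^5 × 99.10² / (π² × 1.70×10^7) = 8.048 in⁴
Solid circle: I = πd⁴/64  ⇒  d = (64I/π)^(1/4) = (64×8.048/π)^(1/4) = 3.58 in

d ≈ 3.58 in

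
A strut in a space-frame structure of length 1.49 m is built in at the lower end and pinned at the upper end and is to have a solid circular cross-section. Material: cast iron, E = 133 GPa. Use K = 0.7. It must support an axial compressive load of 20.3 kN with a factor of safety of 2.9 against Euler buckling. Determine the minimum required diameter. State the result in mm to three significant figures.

Required P_cr = n·P = 2.9 × 20.3 = 58.87 kN
L_e = K·L = 0.7 × 1.49 = 1.043 m
Required I = P_cr·L_e²/(π²E) = 5.887×10^4 × 1.043² / (π² × 1.33×10^11) = 4.879×10^-8 m⁴
I_req = 4.879×10^4 mm⁴
Solid circle: I = πd⁴/64  ⇒  d = (64I/π)^(1/4) = (64×4.879×10^4/π)^(1/4) = 31.6 mm

d ≈ 31.6 mm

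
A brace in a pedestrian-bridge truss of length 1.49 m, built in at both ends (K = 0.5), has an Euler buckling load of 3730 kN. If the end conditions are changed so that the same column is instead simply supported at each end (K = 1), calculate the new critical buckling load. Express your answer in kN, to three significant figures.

P_cr ≈ 932 kN

P_cr ∝ 1/K², so P_cr,new = P_cr,old × (K_old/K_new)² = 3730 × (0.5/1)²
= 3730 × 0.2500 = 932 kN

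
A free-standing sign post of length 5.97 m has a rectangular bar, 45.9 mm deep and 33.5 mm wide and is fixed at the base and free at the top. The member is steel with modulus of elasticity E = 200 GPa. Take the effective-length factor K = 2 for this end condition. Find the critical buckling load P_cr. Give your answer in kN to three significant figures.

P_cr ≈ 1.99 kN

Buckling occurs about the weak axis: I_min = h·b³/12 with b = 33.5 mm (the shorter side).
I_min = 45.9×33.5³/12 = 1.438×10^5 mm⁴
I = 1.438×10^5 mm⁴ = 1.438×10^-7 m⁴
Effective length L_e = K·L = 2 × 5.97 = 11.94 m
P_cr = π²EI / L_e² = π² × 200×10⁹ × 1.438×10^-7 / 11.94² = 1.991×10^3 N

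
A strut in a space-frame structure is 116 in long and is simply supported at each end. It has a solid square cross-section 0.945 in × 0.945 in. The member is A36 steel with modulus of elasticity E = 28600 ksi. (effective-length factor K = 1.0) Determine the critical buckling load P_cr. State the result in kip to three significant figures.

I = a⁴/12 = 0.945⁴/12 = 6.646×10^-2 in⁴
Effective length L_e = K·L = 1 × 116 = 116.0 in
P_cr = π²EI / L_e² = π² × 28600×10³ × 6.646×10^-2 / 116.0² = 1.394×10^3 lb

P_cr ≈ 1.39 kip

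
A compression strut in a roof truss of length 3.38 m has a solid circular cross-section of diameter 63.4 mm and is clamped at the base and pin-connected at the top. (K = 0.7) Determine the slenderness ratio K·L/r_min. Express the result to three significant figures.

For a solid circle r = d/4 = 63.4/4 = 15.85 mm
L_e = K·L = 0.7 × 3.38 m = 2.366 m = 2366.0 mm
λ = L_e / r_min = 2366.0 / 15.85 = 149

λ ≈ 149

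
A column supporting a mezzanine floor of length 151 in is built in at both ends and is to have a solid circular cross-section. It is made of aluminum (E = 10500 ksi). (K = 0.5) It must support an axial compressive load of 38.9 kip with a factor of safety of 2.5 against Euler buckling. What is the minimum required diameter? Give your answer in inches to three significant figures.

d ≈ 3.23 in

Required P_cr = n·P = 2.5 × 38.9 = 97.25 kip
L_e = K·L = 0.5 × 151 = 75.50 in
Required I = P_cr·L_e²/(π²E) = 9.725×10^4 × 75.50² / (π² × 1.05×10^7) = 5.349 in⁴
Solid circle: I = πd⁴/64  ⇒  d = (64I/π)^(1/4) = (64×5.349/π)^(1/4) = 3.23 in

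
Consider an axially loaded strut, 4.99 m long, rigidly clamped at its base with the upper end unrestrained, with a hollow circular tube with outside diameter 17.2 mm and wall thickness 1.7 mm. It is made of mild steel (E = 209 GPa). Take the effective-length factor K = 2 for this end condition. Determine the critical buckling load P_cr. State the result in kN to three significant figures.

Inner diameter d_i = 17.2 − 2×1.7 = 13.80 mm
I = π(d_o⁴ − d_i⁴)/64 = π(17.2⁴ − 13.80⁴)/64 = 2.516×10^3 mm⁴
I = 2.516×10^3 mm⁴ = 2.516×10^-9 m⁴
Effective length L_e = K·L = 2 × 4.99 = 9.980 m
P_cr = π²EI / L_e² = π² × 209×10⁹ × 2.516×10^-9 / 9.980² = 52.11 N

P_cr ≈ 0.0521 kN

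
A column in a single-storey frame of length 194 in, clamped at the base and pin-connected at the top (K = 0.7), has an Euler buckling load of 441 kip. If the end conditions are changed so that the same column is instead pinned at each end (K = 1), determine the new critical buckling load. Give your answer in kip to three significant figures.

P_cr ≈ 216 kip

P_cr ∝ 1/K², so P_cr,new = P_cr,old × (K_old/K_new)² = 441 × (0.7/1)²
= 441 × 0.4900 = 216 kip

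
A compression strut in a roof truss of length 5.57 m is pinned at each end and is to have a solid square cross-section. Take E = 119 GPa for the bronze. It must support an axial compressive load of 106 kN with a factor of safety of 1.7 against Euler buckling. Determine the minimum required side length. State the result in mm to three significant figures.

Required P_cr = n·P = 1.7 × 106 = 180.2 kN
L_e = K·L = 1 × 5.57 = 5.570 m
Required I = P_cr·L_e²/(π²E) = 1.802×10^5 × 5.570² / (π² × 1.19×10^11) = 4.760×10^-6 m⁴
I_req = 4.760×10^6 mm⁴
Solid square: I = a⁴/12  ⇒  a = (12I)^(1/4) = (12×4.760×10^6)^(1/4) = 86.9 mm

a ≈ 86.9 mm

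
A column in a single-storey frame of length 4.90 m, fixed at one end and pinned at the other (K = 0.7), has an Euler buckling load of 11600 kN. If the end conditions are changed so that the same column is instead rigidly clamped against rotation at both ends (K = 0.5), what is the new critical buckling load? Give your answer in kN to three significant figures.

P_cr ∝ 1/K², so P_cr,new = P_cr,old × (K_old/K_new)² = 11600 × (0.7/0.5)²
= 11600 × 1.960 = 22700 kN

P_cr ≈ 22700 kN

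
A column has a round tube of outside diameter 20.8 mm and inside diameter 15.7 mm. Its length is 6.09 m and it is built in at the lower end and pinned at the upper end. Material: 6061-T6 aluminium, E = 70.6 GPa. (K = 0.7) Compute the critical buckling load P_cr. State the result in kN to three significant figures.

d_o = 20.8 mm, d_i = 15.7 mm
I = π(d_o⁴ − d_i⁴)/64 = π(20.8⁴ − 15.70⁴)/64 = 6.206×10^3 mm⁴
I = 6.206×10^3 mm⁴ = 6.206×10^-9 m⁴
Effective length L_e = K·L = 0.7 × 6.09 = 4.263 m
P_cr = π²EI / L_e² = π² × 70.6×10⁹ × 6.206×10^-9 / 4.263² = 237.9 N

P_cr ≈ 0.238 kN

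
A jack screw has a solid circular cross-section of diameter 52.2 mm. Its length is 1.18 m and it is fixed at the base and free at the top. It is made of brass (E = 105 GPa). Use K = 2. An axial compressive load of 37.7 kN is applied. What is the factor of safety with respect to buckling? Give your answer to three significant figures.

n ≈ 1.80

I = πd⁴/64 = π×52.2⁴/64 = 3.645×10^5 mm⁴
I = 3.645×10^5 mm⁴ = 3.645×10^-7 m⁴
Effective length L_e = K·L = 2 × 1.18 = 2.360 m
P_cr = π²EI / L_e² = π² × 105×10⁹ × 3.645×10^-7 / 2.360² = 6.781×10^4 N
Factor of safety n = P_cr / P = 67.814 / 37.7 = 1.80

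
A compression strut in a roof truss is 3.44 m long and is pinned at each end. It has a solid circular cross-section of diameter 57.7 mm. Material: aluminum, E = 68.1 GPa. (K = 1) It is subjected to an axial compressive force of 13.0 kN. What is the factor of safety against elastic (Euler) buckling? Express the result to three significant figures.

n ≈ 2.38

I = πd⁴/64 = π×57.7⁴/64 = 5.441×10^5 mm⁴
I = 5.441×10^5 mm⁴ = 5.441×10^-7 m⁴
Effective length L_e = K·L = 1 × 3.44 = 3.440 m
P_cr = π²EI / L_e² = π² × 68.1×10⁹ × 5.441×10^-7 / 3.440² = 3.090×10^4 N
Factor of safety n = P_cr / P = 30.903 / 13.0 = 2.38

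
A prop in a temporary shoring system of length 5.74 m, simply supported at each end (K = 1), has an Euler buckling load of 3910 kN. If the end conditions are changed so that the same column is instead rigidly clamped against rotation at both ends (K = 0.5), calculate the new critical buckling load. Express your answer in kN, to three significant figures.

P_cr ≈ 15600 kN

P_cr ∝ 1/K², so P_cr,new = P_cr,old × (K_old/K_new)² = 3910 × (1/0.5)²
= 3910 × 4.000 = 15600 kN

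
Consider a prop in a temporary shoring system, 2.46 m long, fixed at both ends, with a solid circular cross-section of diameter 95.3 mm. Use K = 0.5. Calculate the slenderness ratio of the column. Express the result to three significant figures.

λ ≈ 51.6

For a solid circle r = d/4 = 95.3/4 = 23.82 mm
L_e = K·L = 0.5 × 2.46 m = 1.230 m = 1230.0 mm
λ = L_e / r_min = 1230.0 / 23.82 = 51.6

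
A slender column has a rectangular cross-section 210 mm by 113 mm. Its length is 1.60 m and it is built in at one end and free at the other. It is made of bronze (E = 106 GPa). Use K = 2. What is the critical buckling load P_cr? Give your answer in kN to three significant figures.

Buckling occurs about the weak axis: I_min = h·b³/12 with b = 113 mm (the shorter side).
I_min = 210×113³/12 = 2.525×10^7 mm⁴
I = 2.525×10^7 mm⁴ = 2.525×10^-5 m⁴
Effective length L_e = K·L = 2 × 1.60 = 3.200 m
P_cr = π²EI / L_e² = π² × 106×10⁹ × 2.525×10^-5 / 3.200² = 2.580×10^6 N

P_cr ≈ 2580 kN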